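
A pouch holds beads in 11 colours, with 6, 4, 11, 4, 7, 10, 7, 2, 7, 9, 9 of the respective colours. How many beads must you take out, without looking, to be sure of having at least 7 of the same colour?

In the worst case you take as many as possible of each colour without reaching 7: 6 + 4 + 6 + 4 + 6 + 6 + 6 + 2 + 6 + 6 + 6 = 58.
The next one must give 7 of some colour, so 58 + 1 = 59.

59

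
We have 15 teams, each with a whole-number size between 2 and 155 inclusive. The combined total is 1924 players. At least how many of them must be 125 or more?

3

If only k of them are at least 125, the other 15 − k are at most 124, so the total is at most k·155 + (15 − k)·124.
This must reach 1924, so k·155 + (15 − k)·124 ≥ 1924, giving k ≥ 3.
Exactly 3 works: 3 values at 155 and 12 at 124 total 1953; lower one of the high values by 29 (still ≥ 125) to hit 1924.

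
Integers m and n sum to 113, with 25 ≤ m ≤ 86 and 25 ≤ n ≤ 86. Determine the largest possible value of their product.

mn = m(113 − m) is maximized when m is as near 113/2 as the bounds allow.
Taking m = 56 and n = 57 (both in [25, 86]) gives mn = 3192.

3192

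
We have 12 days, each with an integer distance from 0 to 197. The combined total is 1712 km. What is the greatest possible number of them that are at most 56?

Each value at 56 or below falls at least 197 − 56 = 141 short of the ceiling 197.
The ceiling total is 12 × 197 = 2364, and we need 1712, so at most ⌊(2364 − 1712)/141⌋ = 4 can be that low.
k = 4 is achieved by 4 values at 56 and 8 at 197, total 1800; lower one of the 197's by 88 (still > 56) to reach 1712.

4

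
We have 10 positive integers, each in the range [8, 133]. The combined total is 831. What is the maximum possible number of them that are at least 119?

6

With k values at 119 or above and the rest at least 8, the sum is at least 80 + 111k.
Since the sum is 831, we need 111k ≤ 751, i.e. k ≤ 6.
k = 6 is achieved by 6 values at 119 and 4 at 8, total 746; add 85 to one value (staying below 119) to reach 831.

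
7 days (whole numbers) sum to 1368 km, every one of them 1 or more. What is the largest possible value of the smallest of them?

195

The average is 1368/7 < 196, so some value is ≤ 195.
Equality holds with 4 values of 195 and 3 values of 196.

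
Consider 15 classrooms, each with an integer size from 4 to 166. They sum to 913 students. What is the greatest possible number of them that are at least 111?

7

Suppose k of them are at least 111. Those contribute at least 111 each and the other 15 − k at least 4 each.
So the total is at least 111k + 4(15 − k) = 60 + 107k. This must be ≤ 913, giving k ≤ 7.
k = 7 is achieved by 7 values at 111 and 8 at 4, total 809; add 104 to one value (staying below 111) to reach 913.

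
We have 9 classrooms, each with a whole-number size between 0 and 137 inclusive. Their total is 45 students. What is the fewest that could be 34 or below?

8

Let j be the number exceeding 34. Then the total is ≥ 35·j + 0·(9 − j) = 0 + 35j.
So 35j ≤ 45 and j ≤ 1; hence at least 9 − 1 = 8 are ≤ 34.
Exactly 8 works: 8 values at 0 and 1 at 35 total 35; raise one of the low values by 10 (still ≤ 34) to hit 45.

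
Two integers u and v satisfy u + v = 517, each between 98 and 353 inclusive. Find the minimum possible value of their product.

For a fixed sum, uv is smallest when u and v are as far apart as possible.
At the endpoint u = 164, v = 517 − 164 = 353, so uv = 164 × 353 = 57892.

57892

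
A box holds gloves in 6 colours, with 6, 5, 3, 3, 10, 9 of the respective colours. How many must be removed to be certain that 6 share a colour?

In the worst case you take as many as possible of each colour without reaching 6: 5 + 5 + 3 + 3 + 5 + 5 = 26.
The next one must give 6 of some colour, so 26 + 1 = 27.

27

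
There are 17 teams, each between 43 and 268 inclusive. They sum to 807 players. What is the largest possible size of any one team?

Maximizing one value means minimizing the remaining 16.
The other 16 contribute at least 16 × 43 = 688, leaving at most 807 − 688 = 119.
Since 119 ≤ 268, this is achievable: one at 119 and 16 at 43.

119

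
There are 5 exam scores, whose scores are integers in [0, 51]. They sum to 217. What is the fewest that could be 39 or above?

3

Each value short of 39 is at most 38, costing at least 51 − 38 = 13 against the maximum total of 255.
We can afford to lose at most 255 − 217 = 38, so at most ⌊38/13⌋ = 2 fall short, and at least 3 are ≥ 39.
Exactly 3 works: 3 values at 51 and 2 at 38 total 229; lower one of the high values by 12 (still ≥ 39) to hit 217.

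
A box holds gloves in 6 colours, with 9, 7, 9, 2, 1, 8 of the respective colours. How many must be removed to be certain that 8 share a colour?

In the worst case you take as many as possible of each colour without reaching 8: 7 + 7 + 7 + 2 + 1 + 7 = 31.
The next one must give 8 of some colour, so 31 + 1 = 32.

32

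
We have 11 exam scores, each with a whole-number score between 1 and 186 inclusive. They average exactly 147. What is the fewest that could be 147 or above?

1

The total is 11 × 147 = 1617.
Each value short of 147 is at most 146, costing at least 186 − 146 = 40 against the maximum total of 2046.
We can afford to lose at most 2046 − 1617 = 429, so at most ⌊429/40⌋ = 10 fall short, and at least 1 are ≥ 147.
Exactly 1 works: 1 value at 186 and 10 at 146 total 1646; lower one of the high values by 29 (still ≥ 147) to hit 1617.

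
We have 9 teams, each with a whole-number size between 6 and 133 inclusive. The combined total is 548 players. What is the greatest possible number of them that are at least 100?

If k of the values are ≥ 100, the total is ≥ 100k + 6(9 − k).
Setting 100k + 6(9 − k) ≤ 548 gives 94k ≤ 494, so k ≤ 5.
k = 5 is achieved by 5 values at 100 and 4 at 6, total 524; add 24 to one value (staying below 100) to reach 548.

5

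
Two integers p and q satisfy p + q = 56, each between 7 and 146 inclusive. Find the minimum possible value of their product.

pq = p(56 − p) is concave in p, so over [7, 49] it is minimized at an endpoint.
The extreme feasible split is p = 7, q = 49, giving pq = 343.

343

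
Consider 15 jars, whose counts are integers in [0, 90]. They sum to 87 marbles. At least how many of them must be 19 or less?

11

If only k of them are at most 19, the other 15 − k are at least 20, so the total is at least (15 − k)·20 + k·0.
This is ≤ 87, so (15 − k)·20 + 0k ≤ 87, which gives k ≥ 11.
Exactly 11 works: 11 values at 0 and 4 at 20 total 80; raise one of the low values by 7 (still ≤ 19) to hit 87.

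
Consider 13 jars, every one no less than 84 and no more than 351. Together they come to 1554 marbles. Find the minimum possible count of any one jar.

Minimizing one value means maximizing the remaining 12.
The other 12 can take up 12 × 351 = 4212 ≥ 1554 − 84, so one jar can sit at its floor of 84.
Achievable: one at 84 and the other 12 totalling 1470, which fits since 12 × 84 ≤ 1470 ≤ 12 × 351.

84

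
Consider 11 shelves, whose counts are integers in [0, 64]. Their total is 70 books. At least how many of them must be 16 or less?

7

Each value above 16 is at least 17, contributing at least 17 − 0 = 17 above the floor 0.
The sum exceeds the floor total 0 by 70, so at most ⌊70/17⌋ = 4 exceed 16, and at least 7 are ≤ 16.
Exactly 7 works: 7 values at 0 and 4 at 17 total 68; raise one of the low values by 2 (still ≤ 16) to hit 70.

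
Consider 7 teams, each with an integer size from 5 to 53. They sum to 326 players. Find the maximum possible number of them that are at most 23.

1

Suppose k of them are at most 23. Those contribute at most 23 each and the rest at most 53 each.
So the total is at most 23k + 53(7 − k) = 371 − 30k. This must still be ≥ 326, so k ≤ 1.
k = 1 is achieved by 1 value at 23 and 6 at 53, total 341; lower one of the 53's by 15 (still > 23) to reach 326.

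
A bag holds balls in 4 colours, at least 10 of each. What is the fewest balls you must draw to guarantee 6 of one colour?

You could draw 5 of every colour without reaching 6 of any — 20 in all.
One more forces 6 of some colour, so 20 + 1 = 21.

21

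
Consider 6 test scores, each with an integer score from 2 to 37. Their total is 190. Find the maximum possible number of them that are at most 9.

1

Suppose k of them are at most 9. Those contribute at most 9 each and the rest at most 37 each.
So the total is at most 9k + 37(6 − k) = 222 − 28k. This must still be ≥ 190, so k ≤ 1.
k = 1 is achieved by 1 value at 9 and 5 at 37, total 194; lower one of the 37's by 4 (still > 9) to reach 190.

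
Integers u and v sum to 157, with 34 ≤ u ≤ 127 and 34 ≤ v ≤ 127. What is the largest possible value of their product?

6162

uv = u(157 − u) is maximized when u is as near 157/2 as the bounds allow.
Taking u = 78 and v = 79 (both in [34, 127]) gives uv = 6162.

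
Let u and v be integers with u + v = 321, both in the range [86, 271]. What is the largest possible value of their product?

uv = u(321 − u) is maximized when u is as near 321/2 as the bounds allow.
Taking u = 160 and v = 161 (both in [86, 271]) gives uv = 25760.

25760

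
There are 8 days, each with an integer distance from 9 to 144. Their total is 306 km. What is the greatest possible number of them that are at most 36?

Each value at 36 or below falls at least 144 − 36 = 108 short of the ceiling 144.
The ceiling total is 8 × 144 = 1152, and we need 306, so at most ⌊(1152 − 306)/108⌋ = 7 can be that low.
k = 7 is achieved by 7 values at 36 and 1 at 144, total 396; lower one of the 144's by 90 (still > 36) to reach 306.

7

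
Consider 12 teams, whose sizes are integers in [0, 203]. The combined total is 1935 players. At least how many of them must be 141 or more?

5

If only k of them are at least 141, the other 12 − k are at most 140, so the total is at most k·203 + (12 − k)·140.
This must reach 1935, so k·203 + (12 − k)·140 ≥ 1935, giving k ≥ 5.
Exactly 5 works: 5 values at 203 and 7 at 140 total 1995; lower one of the high values by 60 (still ≥ 141) to hit 1935.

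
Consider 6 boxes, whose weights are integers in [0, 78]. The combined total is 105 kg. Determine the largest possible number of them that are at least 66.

1

Suppose k of them are at least 66. Those contribute at least 66 each and the other 6 − k at least 0 each.
So the total is at least 66k + 0(6 − k) = 0 + 66k. This must be ≤ 105, giving k ≤ 1.
k = 1 is achieved by 1 value at 66 and 5 at 0, total 66; add 39 to one value (staying below 66) to reach 105.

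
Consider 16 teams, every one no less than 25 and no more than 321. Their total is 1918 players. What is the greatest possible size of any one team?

321

Maximizing one value means minimizing the remaining 15.
The other 15 contribute at least 15 × 25 = 375, leaving at most 1918 − 375 = 1543.
But each team is capped at 321, so the maximum is 321.
Achievable: one at 321 and the other 15 totalling 1597, which fits since 15 × 25 ≤ 1597 ≤ 15 × 321.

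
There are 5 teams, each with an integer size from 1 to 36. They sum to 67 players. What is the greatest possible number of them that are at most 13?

4

Suppose k of them are at most 13. Those contribute at most 13 each and the rest at most 36 each.
So the total is at most 13k + 36(5 − k) = 180 − 23k. This must still be ≥ 67, so k ≤ 4.
k = 4 is achieved by 4 values at 13 and 1 at 36, total 88; lower one of the 36's by 21 (still > 13) to reach 67.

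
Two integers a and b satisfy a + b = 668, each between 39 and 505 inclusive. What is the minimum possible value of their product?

For a fixed sum, ab is smallest when a and b are as far apart as possible.
The extreme feasible split is a = 163, b = 505, giving ab = 82315.

82315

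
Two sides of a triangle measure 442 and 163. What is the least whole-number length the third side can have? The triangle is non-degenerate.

The third side must exceed |442 − 163| = 279.
The smallest integer above 279 is 280.

280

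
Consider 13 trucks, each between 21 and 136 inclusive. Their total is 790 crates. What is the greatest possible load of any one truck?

136

To make one truck as large as possible, make the other 12 as small as possible.
The other 12 contribute at least 12 × 21 = 252, leaving at most 790 − 252 = 538.
But each truck is capped at 136, so the maximum is 136.
Achievable: one at 136 and the other 12 totalling 654, which fits since 12 × 21 ≤ 654 ≤ 12 × 136.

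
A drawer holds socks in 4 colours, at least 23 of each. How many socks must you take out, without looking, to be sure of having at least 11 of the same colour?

In the worst case you draw 10 of each of the 4 colours: 4 × 10 = 40.
One more forces 11 of some colour, so 40 + 1 = 41.

41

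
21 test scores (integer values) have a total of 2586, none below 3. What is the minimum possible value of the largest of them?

124

Some value must be at least ⌈2586/21⌉ = 124, since 21 × 123 = 2583 < 2586.
Equality holds with 3 values of 124 and 18 values of 123.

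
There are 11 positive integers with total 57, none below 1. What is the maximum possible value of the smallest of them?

5

The 11 values sum to 57, so their minimum is at most ⌊57/11⌋ = 5.
Equality holds with 9 values of 5 and 2 values of 6.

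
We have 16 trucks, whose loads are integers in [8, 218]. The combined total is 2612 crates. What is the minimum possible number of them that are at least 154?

3

Each value short of 154 is at most 153, costing at least 218 − 153 = 65 against the maximum total of 3488.
We can afford to lose at most 3488 − 2612 = 876, so at most ⌊876/65⌋ = 13 fall short, and at least 3 are ≥ 154.
Exactly 3 works: 3 values at 218 and 13 at 153 total 2643; lower one of the high values by 31 (still ≥ 154) to hit 2612.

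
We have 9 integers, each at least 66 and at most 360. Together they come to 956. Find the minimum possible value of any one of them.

66

Minimizing one value means maximizing the remaining 8.
The other 8 can take up 8 × 360 = 2880 ≥ 956 − 66, so one integer can sit at its floor of 66.
Achievable: one at 66 and the other 8 totalling 890, which fits since 8 × 66 ≤ 890 ≤ 8 × 360.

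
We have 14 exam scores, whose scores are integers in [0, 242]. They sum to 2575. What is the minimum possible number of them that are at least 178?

Suppose at most 14 − j of them reach 178; then j values are ≤ 177 and the rest ≤ 242.
The total is then ≤ 177·j + 242·(14 − j) = 3388 − 65j. For this to be ≥ 2575 we need j ≤ 12, so at least 14 − 12 = 2 must reach 178.
Exactly 2 works: 2 values at 242 and 12 at 177 total 2608; lower one of the high values by 33 (still ≥ 178) to hit 2575.

2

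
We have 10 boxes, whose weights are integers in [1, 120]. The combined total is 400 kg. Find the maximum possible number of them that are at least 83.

If k of the values are ≥ 83, the total is ≥ 83k + 1(10 − k).
Setting 83k + 1(10 − k) ≤ 400 gives 82k ≤ 390, so k ≤ 4.
k = 4 is achieved by 4 values at 83 and 6 at 1, total 338; add 62 to one value (staying below 83) to reach 400.

4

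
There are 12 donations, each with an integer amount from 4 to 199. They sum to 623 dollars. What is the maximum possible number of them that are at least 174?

3

If k of the values are ≥ 174, the total is ≥ 174k + 4(12 − k).
Setting 174k + 4(12 − k) ≤ 623 gives 170k ≤ 575, so k ≤ 3.
k = 3 is achieved by 3 values at 174 and 9 at 4, total 558; add 65 to one value (staying below 174) to reach 623.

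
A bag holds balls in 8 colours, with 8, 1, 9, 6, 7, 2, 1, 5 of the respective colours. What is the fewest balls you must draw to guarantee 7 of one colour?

In the worst case you take as many as possible of each colour without reaching 7: 6 + 1 + 6 + 6 + 6 + 2 + 1 + 5 = 33.
The next one must give 7 of some colour, so 33 + 1 = 34.

34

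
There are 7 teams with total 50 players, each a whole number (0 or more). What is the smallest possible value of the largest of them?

8

Some value must be at least ⌈50/7⌉ = 8, since 7 × 7 = 49 < 50.
Taking 6 copies of 7 and 1 copy of 8 gives exactly 50, so 8 is attained.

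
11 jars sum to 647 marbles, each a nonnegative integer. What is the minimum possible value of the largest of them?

The average is 647/11 > 58, so not all 11 can be 58 or less; the largest is ≥ 59.
Equality holds with 9 values of 59 and 2 values of 58.

59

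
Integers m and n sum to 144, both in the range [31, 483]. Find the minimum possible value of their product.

For a fixed sum, mn is smallest when m and n are as far apart as possible.
At the endpoint m = 31, n = 144 − 31 = 113, so mn = 31 × 113 = 3503.

3503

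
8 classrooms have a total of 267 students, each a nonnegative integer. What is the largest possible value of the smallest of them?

33

If every one of the 8 were at least 34, the total would be at least 8 × 34 = 272 > 267.
Equality holds with 5 values of 33 and 3 values of 34.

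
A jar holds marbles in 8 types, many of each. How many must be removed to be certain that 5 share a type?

33

In the worst case you draw 4 of each of the 8 types: 8 × 4 = 32.
One more forces 5 of some type, so 32 + 1 = 33.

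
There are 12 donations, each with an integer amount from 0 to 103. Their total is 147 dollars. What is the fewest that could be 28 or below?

Let j be the number exceeding 28. Then the total is ≥ 29·j + 0·(12 − j) = 0 + 29j.
So 29j ≤ 147 and j ≤ 5; hence at least 12 − 5 = 7 are ≤ 28.
Exactly 7 works: 7 values at 0 and 5 at 29 total 145; raise one of the low values by 2 (still ≤ 28) to hit 147.

7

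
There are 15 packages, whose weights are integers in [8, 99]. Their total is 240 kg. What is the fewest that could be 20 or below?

6

Each value above 20 is at least 21, contributing at least 21 − 8 = 13 above the floor 8.
The sum exceeds the floor total 120 by 120, so at most ⌊120/13⌋ = 9 exceed 20, and at least 6 are ≤ 20.
Exactly 6 works: 6 values at 8 and 9 at 21 total 237; raise one of the low values by 3 (still ≤ 20) to hit 240.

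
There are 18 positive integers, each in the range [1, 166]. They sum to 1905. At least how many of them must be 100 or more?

Suppose at most 18 − j of them reach 100; then j values are ≤ 99 and the rest ≤ 166.
The total is then ≤ 99·j + 166·(18 − j) = 2988 − 67j. For this to be ≥ 1905 we need j ≤ 16, so at least 18 − 16 = 2 must reach 100.
Exactly 2 works: 2 values at 166 and 16 at 99 total 1916; lower one of the high values by 11 (still ≥ 100) to hit 1905.

2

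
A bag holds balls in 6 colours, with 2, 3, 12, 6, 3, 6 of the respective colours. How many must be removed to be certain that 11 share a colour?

31

In the worst case you take as many as possible of each colour without reaching 11: 2 + 3 + 10 + 6 + 3 + 6 = 30.
The next one must give 11 of some colour, so 30 + 1 = 31.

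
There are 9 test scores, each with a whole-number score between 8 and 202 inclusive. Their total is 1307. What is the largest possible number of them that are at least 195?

6

Suppose k of them are at least 195. Those contribute at least 195 each and the other 9 − k at least 8 each.
So the total is at least 195k + 8(9 − k) = 72 + 187k. This must be ≤ 1307, giving k ≤ 6.
k = 6 is achieved by 6 values at 195 and 3 at 8, total 1194; add 113 to one value (staying below 195) to reach 1307.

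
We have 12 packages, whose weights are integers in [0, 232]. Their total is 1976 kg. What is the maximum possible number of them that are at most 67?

4

Each value at 67 or below falls at least 232 − 67 = 165 short of the ceiling 232.
The ceiling total is 12 × 232 = 2784, and we need 1976, so at most ⌊(2784 − 1976)/165⌋ = 4 can be that low.
k = 4 is achieved by 4 values at 67 and 8 at 232, total 2124; lower one of the 232's by 148 (still > 67) to reach 1976.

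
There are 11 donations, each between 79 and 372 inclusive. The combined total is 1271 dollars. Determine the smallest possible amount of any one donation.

79

To make one donation as small as possible, make the other 10 as large as possible.
The other 10 can take up 10 × 372 = 3720 ≥ 1271 − 79, so one donation can sit at its floor of 79.
Achievable: one at 79 and the other 10 totalling 1192, which fits since 10 × 79 ≤ 1192 ≤ 10 × 372.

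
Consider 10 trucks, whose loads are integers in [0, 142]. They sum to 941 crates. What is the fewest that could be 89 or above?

Suppose at most 10 − j of them reach 89; then j values are ≤ 88 and the rest ≤ 142.
The total is then ≤ 88·j + 142·(10 − j) = 1420 − 54j. For this to be ≥ 941 we need j ≤ 8, so at least 10 − 8 = 2 must reach 89.
Exactly 2 works: 2 values at 142 and 8 at 88 total 988; lower one of the high values by 47 (still ≥ 89) to hit 941.

2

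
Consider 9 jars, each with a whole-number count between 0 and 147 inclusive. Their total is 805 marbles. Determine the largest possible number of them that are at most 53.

Suppose k of them are at most 53. Those contribute at most 53 each and the rest at most 147 each.
So the total is at most 53k + 147(9 − k) = 1323 − 94k. This must still be ≥ 805, so k ≤ 5.
k = 5 is achieved by 5 values at 53 and 4 at 147, total 853; lower one of the 147's by 48 (still > 53) to reach 805.

5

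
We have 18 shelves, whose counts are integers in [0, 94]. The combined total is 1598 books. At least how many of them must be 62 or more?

Each value short of 62 is at most 61, costing at least 94 − 61 = 33 against the maximum total of 1692.
We can afford to lose at most 1692 − 1598 = 94, so at most ⌊94/33⌋ = 2 fall short, and at least 16 are ≥ 62.
Exactly 16 works: 16 values at 94 and 2 at 61 total 1626; lower one of the high values by 28 (still ≥ 62) to hit 1598.

16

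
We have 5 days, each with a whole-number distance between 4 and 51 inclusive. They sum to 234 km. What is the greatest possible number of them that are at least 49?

4

Suppose k of them are at least 49. Those contribute at least 49 each and the other 5 − k at least 4 each.
So the total is at least 49k + 4(5 − k) = 20 + 45k. This must be ≤ 234, giving k ≤ 4.
k = 4 is achieved by 4 values at 49 and 1 at 4, total 200; add 34 to one value (staying below 49) to reach 234.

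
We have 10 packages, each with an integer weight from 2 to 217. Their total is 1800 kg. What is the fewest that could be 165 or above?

Each value short of 165 is at most 164, costing at least 217 − 164 = 53 against the maximum total of 2170.
We can afford to lose at most 2170 − 1800 = 370, so at most ⌊370/53⌋ = 6 fall short, and at least 4 are ≥ 165.
Exactly 4 works: 4 values at 217 and 6 at 164 total 1852; lower one of the high values by 52 (still ≥ 165) to hit 1800.

4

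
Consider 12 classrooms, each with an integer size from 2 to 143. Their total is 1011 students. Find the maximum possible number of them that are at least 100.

With k values at 100 or above and the rest at least 2, the sum is at least 24 + 98k.
Since the sum is 1011, we need 98k ≤ 987, i.e. k ≤ 10.
k = 10 is achieved by 10 values at 100 and 2 at 2, total 1004; add 7 to one value (staying below 100) to reach 1011.

10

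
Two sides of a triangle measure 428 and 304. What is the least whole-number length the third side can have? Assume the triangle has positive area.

The third side must exceed |428 − 304| = 124.
The smallest integer above 124 is 125.

125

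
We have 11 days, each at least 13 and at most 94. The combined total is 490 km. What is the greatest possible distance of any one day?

94

To make one day as large as possible, make the other 10 as small as possible.
The other 10 contribute at least 10 × 13 = 130, leaving at most 490 − 130 = 360.
But each day is capped at 94, so the maximum is 94.
Achievable: one at 94 and the other 10 totalling 396, which fits since 10 × 13 ≤ 396 ≤ 10 × 94.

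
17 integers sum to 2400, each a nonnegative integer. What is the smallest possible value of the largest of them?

142

The average is 2400/17 > 141, so not all 17 can be 141 or less; the largest is ≥ 142.
Taking 14 copies of 141 and 3 copies of 142 gives exactly 2400, so 142 is attained.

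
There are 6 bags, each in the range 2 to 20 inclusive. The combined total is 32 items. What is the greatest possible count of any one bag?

20

To make one bag as large as possible, make the other 5 as small as possible.
The other 5 contribute at least 5 × 2 = 10, leaving at most 32 − 10 = 22.
But each bag is capped at 20, so the maximum is 20.
Achievable: one at 20 and the other 5 totalling 12, which fits since 5 × 2 ≤ 12 ≤ 5 × 20.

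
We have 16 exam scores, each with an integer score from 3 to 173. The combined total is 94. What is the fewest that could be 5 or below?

1

If only k of them are at most 5, the other 16 − k are at least 6, so the total is at least (16 − k)·6 + k·3.
This is ≤ 94, so (16 − k)·6 + 3k ≤ 94, which gives k ≥ 1.
Exactly 1 works: 1 value at 3 and 15 at 6 total 93; raise one of the low values by 1 (still ≤ 5) to hit 94.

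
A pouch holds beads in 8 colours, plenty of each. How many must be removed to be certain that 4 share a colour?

25

In the worst case you draw 3 of each of the 8 colours: 8 × 3 = 24.
One more forces 4 of some colour, so 24 + 1 = 25.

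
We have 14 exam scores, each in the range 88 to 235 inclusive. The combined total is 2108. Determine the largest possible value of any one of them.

Maximizing one value means minimizing the remaining 13.
The other 13 contribute at least 13 × 88 = 1144, leaving at most 2108 − 1144 = 964.
But each score is capped at 235, so the maximum is 235.
Achievable: one at 235 and the other 13 totalling 1873, which fits since 13 × 88 ≤ 1873 ≤ 13 × 235.

235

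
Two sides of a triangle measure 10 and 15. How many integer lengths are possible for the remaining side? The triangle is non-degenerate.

The triangle inequality gives |10 − 15| < c < 10 + 15, i.e. 5 < c < 25.
So c can be any integer from 6 to 24: 19 values.

19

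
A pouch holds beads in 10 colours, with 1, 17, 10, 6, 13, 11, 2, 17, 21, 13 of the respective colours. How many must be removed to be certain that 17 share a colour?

105

In the worst case you take as many as possible of each colour without reaching 17: 1 + 16 + 10 + 6 + 13 + 11 + 2 + 16 + 16 + 13 = 104.
The next one must give 17 of some colour, so 104 + 1 = 105.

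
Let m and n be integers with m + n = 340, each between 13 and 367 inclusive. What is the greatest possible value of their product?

mn = m(340 − m) is maximized when m is as near 340/2 as the bounds allow.
Taking m = 170 and n = 170 (both in [13, 367]) gives mn = 28900.

28900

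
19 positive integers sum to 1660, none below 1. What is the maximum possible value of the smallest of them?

The average is 1660/19 < 88, so some value is ≤ 87.
Achievable: 12 of them at 87 and 7 at 88 total 1660.

87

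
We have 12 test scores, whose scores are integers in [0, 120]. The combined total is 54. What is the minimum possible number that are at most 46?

Each value above 46 is at least 47, contributing at least 47 − 0 = 47 above the floor 0.
The sum exceeds the floor total 0 by 54, so at most ⌊54/47⌋ = 1 exceed 46, and at least 11 are ≤ 46.
Exactly 11 works: 11 values at 0 and 1 at 47 total 47; raise one of the low values by 7 (still ≤ 46) to hit 54.

11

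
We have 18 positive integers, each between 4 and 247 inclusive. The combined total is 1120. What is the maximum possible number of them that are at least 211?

If k of the values are ≥ 211, the total is ≥ 211k + 4(18 − k).
Setting 211k + 4(18 − k) ≤ 1120 gives 207k ≤ 1048, so k ≤ 5.
k = 5 is achieved by 5 values at 211 and 13 at 4, total 1107; add 13 to one value (staying below 211) to reach 1120.

5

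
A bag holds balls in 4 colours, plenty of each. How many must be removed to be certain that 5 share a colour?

17

You could draw 4 of every colour without reaching 5 of any — 16 in all.
One more forces 5 of some colour, so 16 + 1 = 17.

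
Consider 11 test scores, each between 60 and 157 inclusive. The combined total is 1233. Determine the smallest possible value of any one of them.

60

To make one score as small as possible, make the other 10 as large as possible.
The other 10 can take up 10 × 157 = 1570 ≥ 1233 − 60, so one score can sit at its floor of 60.
Achievable: one at 60 and the other 10 totalling 1173, which fits since 10 × 60 ≤ 1173 ≤ 10 × 157.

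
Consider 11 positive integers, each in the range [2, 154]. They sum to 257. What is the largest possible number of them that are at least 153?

With k values at 153 or above and the rest at least 2, the sum is at least 22 + 151k.
Since the sum is 257, we need 151k ≤ 235, i.e. k ≤ 1.
k = 1 is achieved by 1 value at 153 and 10 at 2, total 173; add 84 to one value (staying below 153) to reach 257.

1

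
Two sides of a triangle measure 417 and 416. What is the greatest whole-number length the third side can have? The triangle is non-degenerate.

The third side must be less than 417 + 416 = 833.
The largest integer below 833 is 832.

832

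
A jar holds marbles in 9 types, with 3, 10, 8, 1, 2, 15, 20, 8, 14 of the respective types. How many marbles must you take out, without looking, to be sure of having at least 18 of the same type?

In the worst case you take as many as possible of each type without reaching 18: 3 + 10 + 8 + 1 + 2 + 15 + 17 + 8 + 14 = 78.
The next one must give 18 of some type, so 78 + 1 = 79.

79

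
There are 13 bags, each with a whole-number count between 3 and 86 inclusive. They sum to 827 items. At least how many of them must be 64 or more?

1

Each value short of 64 is at most 63, costing at least 86 − 63 = 23 against the maximum total of 1118.
We can afford to lose at most 1118 − 827 = 291, so at most ⌊291/23⌋ = 12 fall short, and at least 1 are ≥ 64.
Exactly 1 works: 1 value at 86 and 12 at 63 total 842; lower one of the high values by 15 (still ≥ 64) to hit 827.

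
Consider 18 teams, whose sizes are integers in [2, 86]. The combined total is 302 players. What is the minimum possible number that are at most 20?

Each value above 20 is at least 21, contributing at least 21 − 2 = 19 above the floor 2.
The sum exceeds the floor total 36 by 266, so at most ⌊266/19⌋ = 14 exceed 20, and at least 4 are ≤ 20.
Exactly 4 works: 4 values at 2 and 14 at 21 total 302.

4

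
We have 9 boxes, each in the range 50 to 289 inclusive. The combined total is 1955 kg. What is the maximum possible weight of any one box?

To make one box as large as possible, make the other 8 as small as possible.
The other 8 contribute at least 8 × 50 = 400, leaving at most 1955 − 400 = 1555.
But each box is capped at 289, so the maximum is 289.
Achievable: one at 289 and the other 8 totalling 1666, which fits since 8 × 50 ≤ 1666 ≤ 8 × 289.

289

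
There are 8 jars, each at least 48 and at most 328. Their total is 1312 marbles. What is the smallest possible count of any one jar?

Minimizing one value means maximizing the remaining 7.
The other 7 can take up 7 × 328 = 2296 ≥ 1312 − 48, so one jar can sit at its floor of 48.
Achievable: one at 48 and the other 7 totalling 1264, which fits since 7 × 48 ≤ 1264 ≤ 7 × 328.

48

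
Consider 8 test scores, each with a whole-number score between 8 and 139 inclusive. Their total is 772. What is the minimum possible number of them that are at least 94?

Each value short of 94 is at most 93, costing at least 139 − 93 = 46 against the maximum total of 1112.
We can afford to lose at most 1112 − 772 = 340, so at most ⌊340/46⌋ = 7 fall short, and at least 1 are ≥ 94.
Exactly 1 works: 1 value at 139 and 7 at 93 total 790; lower one of the high values by 18 (still ≥ 94) to hit 772.

1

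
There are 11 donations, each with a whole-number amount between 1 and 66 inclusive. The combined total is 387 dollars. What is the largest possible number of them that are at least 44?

Suppose k of them are at least 44. Those contribute at least 44 each and the other 11 − k at least 1 each.
So the total is at least 44k + 1(11 − k) = 11 + 43k. This must be ≤ 387, giving k ≤ 8.
k = 8 is achieved by 8 values at 44 and 3 at 1, total 355; add 32 to one value (staying below 44) to reach 387.

8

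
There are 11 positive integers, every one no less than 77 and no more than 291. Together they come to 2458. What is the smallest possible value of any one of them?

To make one integer as small as possible, make the other 10 as large as possible.
The other 10 can take up 10 × 291 = 2910 ≥ 2458 − 77, so one integer can sit at its floor of 77.
Achievable: one at 77 and the other 10 totalling 2381, which fits since 10 × 77 ≤ 2381 ≤ 10 × 291.

77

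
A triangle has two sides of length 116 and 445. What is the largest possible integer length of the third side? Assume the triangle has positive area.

The third side must be less than 116 + 445 = 561.
The largest integer below 561 is 560.

560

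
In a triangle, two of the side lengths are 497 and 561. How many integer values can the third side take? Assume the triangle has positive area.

The triangle inequality gives |497 − 561| < c < 497 + 561, i.e. 64 < c < 1058.
So c can be any integer from 65 to 1057: 993 values.

993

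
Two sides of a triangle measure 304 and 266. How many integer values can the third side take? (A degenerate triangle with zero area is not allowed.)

531

The triangle inequality gives |304 − 266| < c < 304 + 266, i.e. 38 < c < 570.
So c can be any integer from 39 to 569: 531 values.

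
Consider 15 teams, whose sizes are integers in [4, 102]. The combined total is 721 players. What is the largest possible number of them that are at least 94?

7

With k values at 94 or above and the rest at least 4, the sum is at least 60 + 90k.
Since the sum is 721, we need 90k ≤ 661, i.e. k ≤ 7.
k = 7 is achieved by 7 values at 94 and 8 at 4, total 690; add 31 to one value (staying below 94) to reach 721.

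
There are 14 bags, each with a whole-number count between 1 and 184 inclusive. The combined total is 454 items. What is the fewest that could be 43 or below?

If only k of them are at most 43, the other 14 − k are at least 44, so the total is at least (14 − k)·44 + k·1.
This is ≤ 454, so (14 − k)·44 + 1k ≤ 454, which gives k ≥ 4.
Exactly 4 works: 4 values at 1 and 10 at 44 total 444; raise one of the low values by 10 (still ≤ 43) to hit 454.

4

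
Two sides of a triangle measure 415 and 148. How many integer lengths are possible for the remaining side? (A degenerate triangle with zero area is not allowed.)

295

The triangle inequality gives |415 − 148| < c < 415 + 148, i.e. 267 < c < 563.
So c can be any integer from 268 to 562: 295 values.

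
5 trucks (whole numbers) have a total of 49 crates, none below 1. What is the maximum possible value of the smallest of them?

9

If every one of the 5 were at least 10, the total would be at least 5 × 10 = 50 > 49.
Equality holds with 1 value of 9 and 4 values of 10.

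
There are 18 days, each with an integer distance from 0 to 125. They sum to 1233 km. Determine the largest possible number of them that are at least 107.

11

If k of the values are ≥ 107, the total is ≥ 107k + 0(18 − k).
Setting 107k + 0(18 − k) ≤ 1233 gives 107k ≤ 1233, so k ≤ 11.
k = 11 is achieved by 11 values at 107 and 7 at 0, total 1177; add 56 to one value (staying below 107) to reach 1233.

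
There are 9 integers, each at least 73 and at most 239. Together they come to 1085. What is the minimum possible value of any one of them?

73

To make one integer as small as possible, make the other 8 as large as possible.
The other 8 can take up 8 × 239 = 1912 ≥ 1085 − 73, so one integer can sit at its floor of 73.
Achievable: one at 73 and the other 8 totalling 1012, which fits since 8 × 73 ≤ 1012 ≤ 8 × 239.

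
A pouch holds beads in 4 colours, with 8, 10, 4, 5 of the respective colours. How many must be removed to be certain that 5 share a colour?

17

In the worst case you take as many as possible of each colour without reaching 5: 4 + 4 + 4 + 4 = 16.
The next one must give 5 of some colour, so 16 + 1 = 17.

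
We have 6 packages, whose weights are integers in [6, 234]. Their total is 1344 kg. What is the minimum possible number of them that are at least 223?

1

If only k of them are at least 223, the other 6 − k are at most 222, so the total is at most k·234 + (6 − k)·222.
This must reach 1344, so k·234 + (6 − k)·222 ≥ 1344, giving k ≥ 1.
Exactly 1 works: 1 value at 234 and 5 at 222 total 1344.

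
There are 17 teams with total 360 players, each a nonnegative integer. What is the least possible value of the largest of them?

22

The average is 360/17 > 21, so not all 17 can be 21 or less; the largest is ≥ 22.
Equality holds with 3 values of 22 and 14 values of 21.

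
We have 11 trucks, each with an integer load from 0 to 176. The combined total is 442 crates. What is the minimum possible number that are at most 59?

Each value above 59 is at least 60, contributing at least 60 − 0 = 60 above the floor 0.
The sum exceeds the floor total 0 by 442, so at most ⌊442/60⌋ = 7 exceed 59, and at least 4 are ≤ 59.
Exactly 4 works: 4 values at 0 and 7 at 60 total 420; raise one of the low values by 22 (still ≤ 59) to hit 442.

4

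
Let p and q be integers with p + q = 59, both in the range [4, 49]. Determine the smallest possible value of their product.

Since p + q is fixed, pushing one of them to its bound minimizes the product.
At the endpoint p = 10, q = 59 − 10 = 49, so pq = 10 × 49 = 490.

490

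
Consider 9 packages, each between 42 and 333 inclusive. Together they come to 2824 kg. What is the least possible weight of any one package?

160

Minimizing one value means maximizing the remaining 8.
The other 8 contribute at most 8 × 333 = 2664, leaving at least 2824 − 2664 = 160.
Since 160 ≥ 42, this is achievable: one at 160 and 8 at 333.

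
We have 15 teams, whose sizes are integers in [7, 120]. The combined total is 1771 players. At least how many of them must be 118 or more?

If only k of them are at least 118, the other 15 − k are at most 117, so the total is at most k·120 + (15 − k)·117.
This must reach 1771, so k·120 + (15 − k)·117 ≥ 1771, giving k ≥ 6.
Exactly 6 works: 6 values at 120 and 9 at 117 total 1773; lower one of the high values by 2 (still ≥ 118) to hit 1771.

6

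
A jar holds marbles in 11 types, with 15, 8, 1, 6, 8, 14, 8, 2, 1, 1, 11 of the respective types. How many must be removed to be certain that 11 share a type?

In the worst case you take as many as possible of each type without reaching 11: 10 + 8 + 1 + 6 + 8 + 10 + 8 + 2 + 1 + 1 + 10 = 65.
The next one must give 11 of some type, so 65 + 1 = 66.

66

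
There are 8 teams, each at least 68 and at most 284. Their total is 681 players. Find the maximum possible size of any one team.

To make one team as large as possible, make the other 7 as small as possible.
The other 7 contribute at least 7 × 68 = 476, leaving at most 681 − 476 = 205.
Since 205 ≤ 284, this is achievable: one at 205 and 7 at 68.

205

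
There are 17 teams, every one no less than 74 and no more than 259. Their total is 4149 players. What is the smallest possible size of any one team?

To make one team as small as possible, make the other 16 as large as possible.
The other 16 can take up 16 × 259 = 4144 ≥ 4149 − 74, so one team can sit at its floor of 74.
Achievable: one at 74 and the other 16 totalling 4075, which fits since 16 × 74 ≤ 4075 ≤ 16 × 259.

74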